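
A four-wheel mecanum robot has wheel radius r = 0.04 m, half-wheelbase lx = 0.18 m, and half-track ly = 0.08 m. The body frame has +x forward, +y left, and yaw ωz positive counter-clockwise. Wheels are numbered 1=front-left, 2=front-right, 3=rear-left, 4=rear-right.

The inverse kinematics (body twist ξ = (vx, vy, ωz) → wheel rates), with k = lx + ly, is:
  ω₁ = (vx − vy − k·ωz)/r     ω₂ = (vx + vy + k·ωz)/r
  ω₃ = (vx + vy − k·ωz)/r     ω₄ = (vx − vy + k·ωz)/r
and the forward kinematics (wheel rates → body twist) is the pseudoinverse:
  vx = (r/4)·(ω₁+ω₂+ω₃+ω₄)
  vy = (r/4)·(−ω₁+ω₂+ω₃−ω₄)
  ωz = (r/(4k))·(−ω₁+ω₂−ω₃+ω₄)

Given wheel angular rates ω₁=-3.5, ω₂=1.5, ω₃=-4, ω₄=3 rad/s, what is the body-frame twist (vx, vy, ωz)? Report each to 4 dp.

k = lx + ly = 0.18 + 0.08 = 0.2600
ω₁+ω₂+ω₃+ω₄ = -3.0000  →  vx = (0.04/4)·-3.0000 = -0.0300
−ω₁+ω₂+ω₃−ω₄ = -2.0000  →  vy = (0.04/4)·-2.0000 = -0.0200
−ω₁+ω₂−ω₃+ω₄ = 12.0000  →  ωz = (0.04/1.0400)·12.0000 = 0.4615

(-0.0300, -0.0200, 0.4615)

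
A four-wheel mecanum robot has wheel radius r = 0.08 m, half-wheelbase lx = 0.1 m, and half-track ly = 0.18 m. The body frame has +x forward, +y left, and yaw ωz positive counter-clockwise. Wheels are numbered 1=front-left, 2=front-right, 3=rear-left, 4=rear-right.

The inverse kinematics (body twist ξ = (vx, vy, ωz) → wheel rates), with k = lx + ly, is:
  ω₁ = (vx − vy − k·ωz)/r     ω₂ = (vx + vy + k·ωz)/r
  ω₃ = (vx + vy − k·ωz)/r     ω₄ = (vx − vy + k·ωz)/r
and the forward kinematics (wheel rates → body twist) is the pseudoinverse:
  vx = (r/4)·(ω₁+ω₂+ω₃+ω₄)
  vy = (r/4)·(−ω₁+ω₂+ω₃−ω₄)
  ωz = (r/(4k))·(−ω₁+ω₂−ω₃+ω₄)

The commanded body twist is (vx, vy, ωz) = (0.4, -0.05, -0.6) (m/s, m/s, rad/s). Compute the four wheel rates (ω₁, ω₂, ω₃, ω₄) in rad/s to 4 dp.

k = lx + ly = 0.1 + 0.18 = 0.2800;  k·ωz = 0.2800·-0.6 = -0.1680
ω₁ (FL) = (vx − vy − k·ωz)/r = 0.6180/0.08 = 7.7250
ω₂ (FR) = (vx + vy + k·ωz)/r = 0.1820/0.08 = 2.2750
ω₃ (RL) = (vx + vy − k·ωz)/r = 0.5180/0.08 = 6.4750
ω₄ (RR) = (vx − vy + k·ωz)/r = 0.2820/0.08 = 3.5250

(7.7250, 2.2750, 6.4750, 3.5250)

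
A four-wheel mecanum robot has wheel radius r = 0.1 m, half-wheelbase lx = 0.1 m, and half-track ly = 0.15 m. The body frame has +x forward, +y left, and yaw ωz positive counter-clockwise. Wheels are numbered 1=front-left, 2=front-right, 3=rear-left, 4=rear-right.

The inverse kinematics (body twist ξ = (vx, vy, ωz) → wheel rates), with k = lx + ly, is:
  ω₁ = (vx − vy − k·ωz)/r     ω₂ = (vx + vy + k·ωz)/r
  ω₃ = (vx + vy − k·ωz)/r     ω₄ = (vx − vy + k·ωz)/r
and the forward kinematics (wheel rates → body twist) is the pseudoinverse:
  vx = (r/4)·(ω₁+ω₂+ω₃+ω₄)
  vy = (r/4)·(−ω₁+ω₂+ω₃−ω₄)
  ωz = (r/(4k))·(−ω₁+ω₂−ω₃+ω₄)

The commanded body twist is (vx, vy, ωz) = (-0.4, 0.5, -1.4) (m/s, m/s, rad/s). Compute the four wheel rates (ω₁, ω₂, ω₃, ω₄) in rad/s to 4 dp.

k = lx + ly = 0.1 + 0.15 = 0.2500;  k·ωz = 0.2500·-1.4 = -0.3500
ω₁ (FL) = (vx − vy − k·ωz)/r = -0.5500/0.1 = -5.5000
ω₂ (FR) = (vx + vy + k·ωz)/r = -0.2500/0.1 = -2.5000
ω₃ (RL) = (vx + vy − k·ωz)/r = 0.4500/0.1 = 4.5000
ω₄ (RR) = (vx − vy + k·ωz)/r = -1.2500/0.1 = -12.5000

(-5.5000, -2.5000, 4.5000, -12.5000)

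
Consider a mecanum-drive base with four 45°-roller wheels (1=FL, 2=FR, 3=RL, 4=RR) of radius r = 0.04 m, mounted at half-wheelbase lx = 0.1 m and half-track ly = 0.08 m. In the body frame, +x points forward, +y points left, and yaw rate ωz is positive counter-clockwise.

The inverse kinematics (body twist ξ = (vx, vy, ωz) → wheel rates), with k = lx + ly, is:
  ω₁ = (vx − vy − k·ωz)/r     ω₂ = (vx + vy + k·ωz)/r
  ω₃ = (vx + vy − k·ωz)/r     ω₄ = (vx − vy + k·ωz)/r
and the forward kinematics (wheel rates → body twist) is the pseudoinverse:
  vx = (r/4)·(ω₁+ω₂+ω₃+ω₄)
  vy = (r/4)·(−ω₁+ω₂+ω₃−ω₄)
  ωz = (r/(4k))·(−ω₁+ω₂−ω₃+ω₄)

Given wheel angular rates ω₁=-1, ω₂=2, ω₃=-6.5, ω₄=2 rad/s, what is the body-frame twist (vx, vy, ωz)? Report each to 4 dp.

(-0.0350, -0.0550, 0.6389)

k = lx + ly = 0.1 + 0.08 = 0.1800
ω₁+ω₂+ω₃+ω₄ = -3.5000  →  vx = (0.04/4)·-3.5000 = -0.0350
−ω₁+ω₂+ω₃−ω₄ = -5.5000  →  vy = (0.04/4)·-5.5000 = -0.0550
−ω₁+ω₂−ω₃+ω₄ = 11.5000  →  ωz = (0.04/0.7200)·11.5000 = 0.6389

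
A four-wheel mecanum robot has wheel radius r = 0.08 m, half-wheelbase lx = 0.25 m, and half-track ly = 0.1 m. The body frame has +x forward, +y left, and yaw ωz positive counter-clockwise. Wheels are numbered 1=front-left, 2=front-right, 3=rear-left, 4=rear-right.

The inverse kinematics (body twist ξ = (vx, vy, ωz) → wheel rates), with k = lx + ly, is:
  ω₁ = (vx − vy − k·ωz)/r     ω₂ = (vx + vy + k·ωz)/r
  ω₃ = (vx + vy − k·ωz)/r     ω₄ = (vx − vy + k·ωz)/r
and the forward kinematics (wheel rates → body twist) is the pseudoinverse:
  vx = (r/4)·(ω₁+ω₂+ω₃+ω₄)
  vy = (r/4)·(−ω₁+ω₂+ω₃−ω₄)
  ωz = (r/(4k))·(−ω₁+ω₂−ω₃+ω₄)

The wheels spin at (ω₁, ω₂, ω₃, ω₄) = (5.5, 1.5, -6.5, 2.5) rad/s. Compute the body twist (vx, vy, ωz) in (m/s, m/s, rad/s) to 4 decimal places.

k = lx + ly = 0.25 + 0.1 = 0.3500
ω₁+ω₂+ω₃+ω₄ = 3.0000  →  vx = (0.08/4)·3.0000 = 0.0600
−ω₁+ω₂+ω₃−ω₄ = -13.0000  →  vy = (0.08/4)·-13.0000 = -0.2600
−ω₁+ω₂−ω₃+ω₄ = 5.0000  →  ωz = (0.08/1.4000)·5.0000 = 0.2857

(0.0600, -0.2600, 0.2857)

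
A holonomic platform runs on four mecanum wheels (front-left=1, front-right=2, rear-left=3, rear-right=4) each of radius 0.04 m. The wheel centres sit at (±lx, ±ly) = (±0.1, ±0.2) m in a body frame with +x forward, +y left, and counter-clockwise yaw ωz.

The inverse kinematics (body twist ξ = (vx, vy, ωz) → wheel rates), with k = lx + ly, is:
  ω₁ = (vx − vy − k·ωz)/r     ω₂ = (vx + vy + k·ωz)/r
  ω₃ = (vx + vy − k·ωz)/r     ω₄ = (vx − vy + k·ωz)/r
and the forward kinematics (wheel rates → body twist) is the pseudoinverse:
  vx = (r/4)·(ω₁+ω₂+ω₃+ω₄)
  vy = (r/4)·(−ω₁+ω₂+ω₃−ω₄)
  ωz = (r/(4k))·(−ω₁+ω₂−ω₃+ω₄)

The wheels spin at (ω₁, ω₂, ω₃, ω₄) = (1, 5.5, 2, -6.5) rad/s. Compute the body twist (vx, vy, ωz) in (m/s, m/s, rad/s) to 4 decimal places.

(0.0200, 0.1300, -0.1333)

k = lx + ly = 0.1 + 0.2 = 0.3000
ω₁+ω₂+ω₃+ω₄ = 2.0000  →  vx = (0.04/4)·2.0000 = 0.0200
−ω₁+ω₂+ω₃−ω₄ = 13.0000  →  vy = (0.04/4)·13.0000 = 0.1300
−ω₁+ω₂−ω₃+ω₄ = -4.0000  →  ωz = (0.04/1.2000)·-4.0000 = -0.1333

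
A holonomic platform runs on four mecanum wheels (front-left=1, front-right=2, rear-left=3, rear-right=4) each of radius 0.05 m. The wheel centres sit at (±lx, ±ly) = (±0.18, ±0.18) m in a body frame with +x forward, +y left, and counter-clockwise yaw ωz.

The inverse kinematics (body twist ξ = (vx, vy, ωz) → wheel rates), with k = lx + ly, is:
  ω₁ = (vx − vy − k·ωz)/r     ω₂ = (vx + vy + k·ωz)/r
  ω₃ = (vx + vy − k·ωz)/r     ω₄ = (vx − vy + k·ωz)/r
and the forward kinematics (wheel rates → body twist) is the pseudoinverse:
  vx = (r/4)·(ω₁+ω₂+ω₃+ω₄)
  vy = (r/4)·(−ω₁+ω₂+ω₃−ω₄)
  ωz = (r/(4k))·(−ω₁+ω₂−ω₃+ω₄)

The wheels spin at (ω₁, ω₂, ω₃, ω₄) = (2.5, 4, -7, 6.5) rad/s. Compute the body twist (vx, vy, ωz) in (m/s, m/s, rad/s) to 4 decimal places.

(0.0750, -0.1500, 0.5208)

k = lx + ly = 0.18 + 0.18 = 0.3600
ω₁+ω₂+ω₃+ω₄ = 6.0000  →  vx = (0.05/4)·6.0000 = 0.0750
−ω₁+ω₂+ω₃−ω₄ = -12.0000  →  vy = (0.05/4)·-12.0000 = -0.1500
−ω₁+ω₂−ω₃+ω₄ = 15.0000  →  ωz = (0.05/1.4400)·15.0000 = 0.5208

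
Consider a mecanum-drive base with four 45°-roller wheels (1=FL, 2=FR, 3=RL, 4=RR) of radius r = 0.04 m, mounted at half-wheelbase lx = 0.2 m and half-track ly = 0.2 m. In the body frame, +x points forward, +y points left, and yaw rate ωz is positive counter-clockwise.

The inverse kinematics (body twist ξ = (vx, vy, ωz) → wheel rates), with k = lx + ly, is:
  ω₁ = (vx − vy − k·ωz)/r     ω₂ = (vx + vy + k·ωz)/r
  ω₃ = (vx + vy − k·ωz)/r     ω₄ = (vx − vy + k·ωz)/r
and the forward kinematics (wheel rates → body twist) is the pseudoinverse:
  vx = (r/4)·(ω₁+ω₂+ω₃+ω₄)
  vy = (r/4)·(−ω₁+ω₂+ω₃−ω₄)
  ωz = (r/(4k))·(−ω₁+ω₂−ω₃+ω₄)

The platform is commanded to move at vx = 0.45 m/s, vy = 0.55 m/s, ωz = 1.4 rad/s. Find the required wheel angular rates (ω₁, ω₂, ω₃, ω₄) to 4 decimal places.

k = lx + ly = 0.2 + 0.2 = 0.4000;  k·ωz = 0.4000·1.4 = 0.5600
ω₁ (FL) = (vx − vy − k·ωz)/r = -0.6600/0.04 = -16.5000
ω₂ (FR) = (vx + vy + k·ωz)/r = 1.5600/0.04 = 39.0000
ω₃ (RL) = (vx + vy − k·ωz)/r = 0.4400/0.04 = 11.0000
ω₄ (RR) = (vx − vy + k·ωz)/r = 0.4600/0.04 = 11.5000

(-16.5000, 39.0000, 11.0000, 11.5000)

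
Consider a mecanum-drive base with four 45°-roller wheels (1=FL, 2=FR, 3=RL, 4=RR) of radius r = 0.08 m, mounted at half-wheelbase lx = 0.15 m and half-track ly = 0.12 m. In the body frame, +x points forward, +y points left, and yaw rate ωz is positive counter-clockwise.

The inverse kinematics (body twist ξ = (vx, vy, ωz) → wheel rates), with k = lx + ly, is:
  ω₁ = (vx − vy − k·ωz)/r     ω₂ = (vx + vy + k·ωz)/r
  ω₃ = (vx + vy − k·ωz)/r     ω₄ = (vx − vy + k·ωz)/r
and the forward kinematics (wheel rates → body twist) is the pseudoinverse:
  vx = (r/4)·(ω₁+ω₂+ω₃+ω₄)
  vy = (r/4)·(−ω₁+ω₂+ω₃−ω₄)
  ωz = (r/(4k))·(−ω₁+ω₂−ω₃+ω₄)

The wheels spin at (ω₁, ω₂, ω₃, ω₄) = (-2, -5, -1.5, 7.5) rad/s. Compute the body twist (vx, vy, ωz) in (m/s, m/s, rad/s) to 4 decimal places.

(-0.0200, -0.2400, 0.4444)

k = lx + ly = 0.15 + 0.12 = 0.2700
ω₁+ω₂+ω₃+ω₄ = -1.0000  →  vx = (0.08/4)·-1.0000 = -0.0200
−ω₁+ω₂+ω₃−ω₄ = -12.0000  →  vy = (0.08/4)·-12.0000 = -0.2400
−ω₁+ω₂−ω₃+ω₄ = 6.0000  →  ωz = (0.08/1.0800)·6.0000 = 0.4444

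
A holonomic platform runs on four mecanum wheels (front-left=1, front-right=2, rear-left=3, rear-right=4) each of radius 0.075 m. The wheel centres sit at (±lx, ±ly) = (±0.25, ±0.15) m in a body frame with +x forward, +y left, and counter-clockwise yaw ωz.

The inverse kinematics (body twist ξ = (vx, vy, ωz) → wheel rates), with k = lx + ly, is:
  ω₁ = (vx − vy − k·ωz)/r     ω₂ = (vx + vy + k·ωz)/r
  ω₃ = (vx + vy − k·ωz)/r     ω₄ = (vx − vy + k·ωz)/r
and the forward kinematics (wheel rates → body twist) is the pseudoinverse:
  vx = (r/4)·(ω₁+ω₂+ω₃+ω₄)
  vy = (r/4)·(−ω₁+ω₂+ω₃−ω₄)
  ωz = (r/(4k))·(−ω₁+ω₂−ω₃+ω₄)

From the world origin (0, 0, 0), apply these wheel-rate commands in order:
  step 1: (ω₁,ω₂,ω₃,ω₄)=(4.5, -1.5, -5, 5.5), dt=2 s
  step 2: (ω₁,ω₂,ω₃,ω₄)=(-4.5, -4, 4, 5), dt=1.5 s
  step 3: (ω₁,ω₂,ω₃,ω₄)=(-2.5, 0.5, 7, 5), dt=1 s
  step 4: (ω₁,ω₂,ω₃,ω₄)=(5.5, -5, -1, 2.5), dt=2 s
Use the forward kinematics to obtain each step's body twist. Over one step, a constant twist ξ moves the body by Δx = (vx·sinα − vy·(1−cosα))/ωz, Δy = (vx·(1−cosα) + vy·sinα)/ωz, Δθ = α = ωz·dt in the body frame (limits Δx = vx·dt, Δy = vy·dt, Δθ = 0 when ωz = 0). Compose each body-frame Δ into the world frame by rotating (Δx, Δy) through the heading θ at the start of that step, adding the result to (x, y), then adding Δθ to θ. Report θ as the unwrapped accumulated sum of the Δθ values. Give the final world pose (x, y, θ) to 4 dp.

step 1: ξ=(vx,vy,ωz)=(0.0656, -0.3094, 0.2109), dt=2.0 → body Δ=(0.2560, -0.5733, 0.4219) → world pose (0.2560, -0.5733, 0.4219)
step 2: ξ=(vx,vy,ωz)=(0.0094, -0.0094, 0.0703), dt=1.5 → body Δ=(0.0148, -0.0133, 0.1055) → world pose (0.2749, -0.5794, 0.5273)
step 3: ξ=(vx,vy,ωz)=(0.1875, 0.0938, 0.0469), dt=1.0 → body Δ=(0.1852, 0.0981, 0.0469) → world pose (0.3856, -0.4014, 0.5742)
step 4: ξ=(vx,vy,ωz)=(0.0375, -0.2625, -0.3281), dt=2.0 → body Δ=(-0.0964, -0.5119, -0.6562) → world pose (0.5827, -0.8835, -0.0820)

(0.5827, -0.8835, -0.0820)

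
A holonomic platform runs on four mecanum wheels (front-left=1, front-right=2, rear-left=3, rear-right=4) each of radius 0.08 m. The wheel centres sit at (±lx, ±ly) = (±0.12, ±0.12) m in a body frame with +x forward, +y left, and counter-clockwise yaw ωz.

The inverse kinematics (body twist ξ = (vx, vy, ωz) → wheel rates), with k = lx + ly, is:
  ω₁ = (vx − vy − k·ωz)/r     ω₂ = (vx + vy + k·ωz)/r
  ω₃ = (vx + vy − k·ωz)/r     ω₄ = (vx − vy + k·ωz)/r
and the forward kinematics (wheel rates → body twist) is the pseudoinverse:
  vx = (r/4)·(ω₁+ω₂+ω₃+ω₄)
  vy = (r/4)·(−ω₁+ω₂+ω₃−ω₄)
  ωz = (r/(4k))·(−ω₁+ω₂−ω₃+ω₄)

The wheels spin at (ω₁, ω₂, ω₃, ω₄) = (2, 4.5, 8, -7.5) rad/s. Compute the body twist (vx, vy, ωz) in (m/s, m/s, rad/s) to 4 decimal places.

(0.1400, 0.3600, -1.0833)

k = lx + ly = 0.12 + 0.12 = 0.2400
ω₁+ω₂+ω₃+ω₄ = 7.0000  →  vx = (0.08/4)·7.0000 = 0.1400
−ω₁+ω₂+ω₃−ω₄ = 18.0000  →  vy = (0.08/4)·18.0000 = 0.3600
−ω₁+ω₂−ω₃+ω₄ = -13.0000  →  ωz = (0.08/0.9600)·-13.0000 = -1.0833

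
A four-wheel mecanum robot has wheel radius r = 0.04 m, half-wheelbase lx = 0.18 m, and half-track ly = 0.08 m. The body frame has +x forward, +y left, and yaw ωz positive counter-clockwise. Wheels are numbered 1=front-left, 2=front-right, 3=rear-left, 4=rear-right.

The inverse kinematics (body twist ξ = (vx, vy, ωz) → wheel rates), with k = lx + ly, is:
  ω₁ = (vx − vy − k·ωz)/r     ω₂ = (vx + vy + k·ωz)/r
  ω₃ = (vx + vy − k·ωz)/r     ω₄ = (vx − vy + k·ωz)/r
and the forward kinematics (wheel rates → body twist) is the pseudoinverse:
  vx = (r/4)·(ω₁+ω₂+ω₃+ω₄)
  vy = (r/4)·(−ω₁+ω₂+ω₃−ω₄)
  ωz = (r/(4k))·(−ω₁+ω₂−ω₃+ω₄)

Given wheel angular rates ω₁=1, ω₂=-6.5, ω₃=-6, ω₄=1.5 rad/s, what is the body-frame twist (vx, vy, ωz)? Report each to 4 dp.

(-0.1000, -0.1500, 0.0000)

k = lx + ly = 0.18 + 0.08 = 0.2600
ω₁+ω₂+ω₃+ω₄ = -10.0000  →  vx = (0.04/4)·-10.0000 = -0.1000
−ω₁+ω₂+ω₃−ω₄ = -15.0000  →  vy = (0.04/4)·-15.0000 = -0.1500
−ω₁+ω₂−ω₃+ω₄ = 0.0000  →  ωz = (0.04/1.0400)·0.0000 = 0.0000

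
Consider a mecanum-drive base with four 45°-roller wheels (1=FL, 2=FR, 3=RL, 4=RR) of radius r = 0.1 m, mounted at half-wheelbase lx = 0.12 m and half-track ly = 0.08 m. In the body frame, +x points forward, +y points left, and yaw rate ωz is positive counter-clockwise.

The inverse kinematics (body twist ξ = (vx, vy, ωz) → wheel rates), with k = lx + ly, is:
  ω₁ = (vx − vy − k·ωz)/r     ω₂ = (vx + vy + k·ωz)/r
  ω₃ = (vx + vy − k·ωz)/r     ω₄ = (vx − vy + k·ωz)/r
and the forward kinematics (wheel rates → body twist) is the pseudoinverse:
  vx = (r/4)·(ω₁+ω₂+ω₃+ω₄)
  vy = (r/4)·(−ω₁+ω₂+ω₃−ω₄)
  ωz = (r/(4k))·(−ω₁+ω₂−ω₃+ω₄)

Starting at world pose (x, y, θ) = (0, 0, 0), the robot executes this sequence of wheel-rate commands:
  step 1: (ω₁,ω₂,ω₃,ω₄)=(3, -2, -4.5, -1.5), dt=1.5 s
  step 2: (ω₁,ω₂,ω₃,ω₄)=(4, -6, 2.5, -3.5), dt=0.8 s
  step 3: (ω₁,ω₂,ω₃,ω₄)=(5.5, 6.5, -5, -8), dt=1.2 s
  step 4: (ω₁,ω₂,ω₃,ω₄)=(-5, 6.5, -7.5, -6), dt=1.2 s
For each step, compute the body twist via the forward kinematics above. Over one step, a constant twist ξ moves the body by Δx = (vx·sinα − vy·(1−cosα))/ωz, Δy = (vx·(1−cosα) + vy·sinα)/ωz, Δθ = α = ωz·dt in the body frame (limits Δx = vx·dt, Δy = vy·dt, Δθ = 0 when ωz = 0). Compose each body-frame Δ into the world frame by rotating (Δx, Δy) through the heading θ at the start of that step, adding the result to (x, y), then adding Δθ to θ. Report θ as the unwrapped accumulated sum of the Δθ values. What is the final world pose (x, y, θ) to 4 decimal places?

step 1: ξ=(vx,vy,ωz)=(-0.1250, -0.2000, -0.2500), dt=1.5 → body Δ=(-0.2387, -0.2583, -0.3750) → world pose (-0.2387, -0.2583, -0.3750)
step 2: ξ=(vx,vy,ωz)=(-0.0750, -0.1000, -2.0000), dt=0.8 → body Δ=(-0.0889, -0.0114, -1.6000) → world pose (-0.3257, -0.2363, -1.9750)
step 3: ξ=(vx,vy,ωz)=(-0.0250, 0.1000, -0.2500), dt=1.2 → body Δ=(-0.0117, 0.1227, -0.3000) → world pose (-0.2083, -0.2738, -2.2750)
step 4: ξ=(vx,vy,ωz)=(-0.3000, 0.2500, 1.6250), dt=1.2 → body Δ=(-0.3823, -0.1100, 1.9500) → world pose (-0.0446, 0.0888, -0.3250)

(-0.0446, 0.0888, -0.3250)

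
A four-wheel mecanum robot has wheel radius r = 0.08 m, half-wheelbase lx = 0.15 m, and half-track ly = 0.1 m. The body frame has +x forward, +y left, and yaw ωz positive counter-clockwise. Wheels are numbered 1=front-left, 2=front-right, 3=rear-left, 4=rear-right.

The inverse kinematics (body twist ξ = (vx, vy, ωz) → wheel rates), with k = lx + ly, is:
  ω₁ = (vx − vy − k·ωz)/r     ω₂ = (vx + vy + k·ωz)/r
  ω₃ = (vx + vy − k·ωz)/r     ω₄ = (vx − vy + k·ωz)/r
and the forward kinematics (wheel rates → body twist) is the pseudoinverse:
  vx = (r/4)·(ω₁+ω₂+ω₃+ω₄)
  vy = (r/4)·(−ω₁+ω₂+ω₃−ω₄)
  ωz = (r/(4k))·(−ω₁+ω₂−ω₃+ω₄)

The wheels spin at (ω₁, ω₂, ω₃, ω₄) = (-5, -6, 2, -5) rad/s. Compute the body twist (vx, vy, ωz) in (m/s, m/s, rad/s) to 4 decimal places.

(-0.2800, 0.1200, -0.6400)

k = lx + ly = 0.15 + 0.1 = 0.2500
ω₁+ω₂+ω₃+ω₄ = -14.0000  →  vx = (0.08/4)·-14.0000 = -0.2800
−ω₁+ω₂+ω₃−ω₄ = 6.0000  →  vy = (0.08/4)·6.0000 = 0.1200
−ω₁+ω₂−ω₃+ω₄ = -8.0000  →  ωz = (0.08/1.0000)·-8.0000 = -0.6400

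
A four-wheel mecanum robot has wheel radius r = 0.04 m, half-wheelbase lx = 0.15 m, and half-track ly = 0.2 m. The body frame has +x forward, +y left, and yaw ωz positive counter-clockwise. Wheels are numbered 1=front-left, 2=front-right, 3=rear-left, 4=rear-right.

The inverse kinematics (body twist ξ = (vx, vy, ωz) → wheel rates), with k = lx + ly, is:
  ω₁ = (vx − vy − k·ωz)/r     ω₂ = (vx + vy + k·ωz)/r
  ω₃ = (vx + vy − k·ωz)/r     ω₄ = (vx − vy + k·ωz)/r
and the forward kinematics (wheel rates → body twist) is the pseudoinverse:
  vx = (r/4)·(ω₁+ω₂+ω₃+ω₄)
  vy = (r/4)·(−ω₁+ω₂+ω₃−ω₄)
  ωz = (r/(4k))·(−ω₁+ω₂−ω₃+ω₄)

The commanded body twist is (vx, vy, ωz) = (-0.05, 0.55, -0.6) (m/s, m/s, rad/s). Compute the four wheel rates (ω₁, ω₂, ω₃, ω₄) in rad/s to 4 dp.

(-9.7500, 7.2500, 17.7500, -20.2500)

k = lx + ly = 0.15 + 0.2 = 0.3500;  k·ωz = 0.3500·-0.6 = -0.2100
ω₁ (FL) = (vx − vy − k·ωz)/r = -0.3900/0.04 = -9.7500
ω₂ (FR) = (vx + vy + k·ωz)/r = 0.2900/0.04 = 7.2500
ω₃ (RL) = (vx + vy − k·ωz)/r = 0.7100/0.04 = 17.7500
ω₄ (RR) = (vx − vy + k·ωz)/r = -0.8100/0.04 = -20.2500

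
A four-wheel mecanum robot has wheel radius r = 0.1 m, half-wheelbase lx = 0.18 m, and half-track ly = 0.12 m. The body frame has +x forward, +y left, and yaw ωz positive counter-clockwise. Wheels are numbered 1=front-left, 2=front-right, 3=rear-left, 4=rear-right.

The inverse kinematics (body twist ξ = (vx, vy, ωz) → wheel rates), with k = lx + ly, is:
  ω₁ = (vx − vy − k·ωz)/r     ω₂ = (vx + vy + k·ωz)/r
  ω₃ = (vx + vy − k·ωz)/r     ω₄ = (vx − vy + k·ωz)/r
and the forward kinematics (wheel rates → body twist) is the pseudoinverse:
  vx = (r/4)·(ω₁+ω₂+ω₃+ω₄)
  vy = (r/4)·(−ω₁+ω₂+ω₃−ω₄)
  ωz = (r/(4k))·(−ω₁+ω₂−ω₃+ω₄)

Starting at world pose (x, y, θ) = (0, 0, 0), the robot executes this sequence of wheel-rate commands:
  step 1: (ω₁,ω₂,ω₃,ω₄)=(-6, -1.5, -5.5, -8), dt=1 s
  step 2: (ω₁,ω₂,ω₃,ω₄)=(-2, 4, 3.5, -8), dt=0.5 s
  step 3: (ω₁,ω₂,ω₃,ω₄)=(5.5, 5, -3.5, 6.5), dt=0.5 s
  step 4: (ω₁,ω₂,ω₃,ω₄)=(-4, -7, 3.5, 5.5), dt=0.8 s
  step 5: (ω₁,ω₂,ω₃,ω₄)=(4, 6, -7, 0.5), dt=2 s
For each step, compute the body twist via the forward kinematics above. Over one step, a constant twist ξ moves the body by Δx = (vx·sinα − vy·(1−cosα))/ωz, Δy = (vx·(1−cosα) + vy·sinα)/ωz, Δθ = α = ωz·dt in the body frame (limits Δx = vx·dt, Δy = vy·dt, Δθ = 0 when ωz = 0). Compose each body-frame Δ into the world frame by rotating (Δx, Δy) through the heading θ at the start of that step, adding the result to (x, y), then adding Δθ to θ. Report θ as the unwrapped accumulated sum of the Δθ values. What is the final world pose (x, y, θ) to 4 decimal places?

step 1: ξ=(vx,vy,ωz)=(-0.5250, 0.1750, 0.1667), dt=1.0 → body Δ=(-0.5371, 0.1305, 0.1667) → world pose (-0.5371, 0.1305, 0.1667)
step 2: ξ=(vx,vy,ωz)=(-0.0625, 0.4375, -0.4583), dt=0.5 → body Δ=(-0.0060, 0.2204, -0.2292) → world pose (-0.5796, 0.3469, -0.0625)
step 3: ξ=(vx,vy,ωz)=(0.3375, -0.2625, 0.7917), dt=0.5 → body Δ=(0.1900, -0.0949, 0.3958) → world pose (-0.3959, 0.2403, 0.3333)
step 4: ξ=(vx,vy,ωz)=(-0.0500, -0.1250, -0.0833), dt=0.8 → body Δ=(-0.0433, -0.0986, -0.0667) → world pose (-0.4046, 0.1330, 0.2667)
step 5: ξ=(vx,vy,ωz)=(0.0875, -0.1375, 0.7917), dt=2.0 → body Δ=(0.2864, -0.0618, 1.5833) → world pose (-0.1120, 0.1489, 1.8500)

(-0.1120, 0.1489, 1.8500)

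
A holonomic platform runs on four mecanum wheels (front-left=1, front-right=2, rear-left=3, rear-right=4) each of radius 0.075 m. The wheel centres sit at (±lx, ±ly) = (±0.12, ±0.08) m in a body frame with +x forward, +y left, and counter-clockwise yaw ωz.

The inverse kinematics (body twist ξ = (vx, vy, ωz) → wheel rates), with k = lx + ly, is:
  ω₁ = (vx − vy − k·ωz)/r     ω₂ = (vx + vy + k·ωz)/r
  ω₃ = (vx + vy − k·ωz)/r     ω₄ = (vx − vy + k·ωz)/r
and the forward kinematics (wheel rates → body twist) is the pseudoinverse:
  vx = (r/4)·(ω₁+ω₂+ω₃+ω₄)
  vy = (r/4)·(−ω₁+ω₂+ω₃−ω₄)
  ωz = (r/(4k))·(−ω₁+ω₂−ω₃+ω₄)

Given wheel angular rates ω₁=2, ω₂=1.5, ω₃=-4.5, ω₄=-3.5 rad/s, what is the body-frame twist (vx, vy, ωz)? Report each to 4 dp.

(-0.0844, -0.0281, 0.0469)

k = lx + ly = 0.12 + 0.08 = 0.2000
ω₁+ω₂+ω₃+ω₄ = -4.5000  →  vx = (0.075/4)·-4.5000 = -0.0844
−ω₁+ω₂+ω₃−ω₄ = -1.5000  →  vy = (0.075/4)·-1.5000 = -0.0281
−ω₁+ω₂−ω₃+ω₄ = 0.5000  →  ωz = (0.075/0.8000)·0.5000 = 0.0469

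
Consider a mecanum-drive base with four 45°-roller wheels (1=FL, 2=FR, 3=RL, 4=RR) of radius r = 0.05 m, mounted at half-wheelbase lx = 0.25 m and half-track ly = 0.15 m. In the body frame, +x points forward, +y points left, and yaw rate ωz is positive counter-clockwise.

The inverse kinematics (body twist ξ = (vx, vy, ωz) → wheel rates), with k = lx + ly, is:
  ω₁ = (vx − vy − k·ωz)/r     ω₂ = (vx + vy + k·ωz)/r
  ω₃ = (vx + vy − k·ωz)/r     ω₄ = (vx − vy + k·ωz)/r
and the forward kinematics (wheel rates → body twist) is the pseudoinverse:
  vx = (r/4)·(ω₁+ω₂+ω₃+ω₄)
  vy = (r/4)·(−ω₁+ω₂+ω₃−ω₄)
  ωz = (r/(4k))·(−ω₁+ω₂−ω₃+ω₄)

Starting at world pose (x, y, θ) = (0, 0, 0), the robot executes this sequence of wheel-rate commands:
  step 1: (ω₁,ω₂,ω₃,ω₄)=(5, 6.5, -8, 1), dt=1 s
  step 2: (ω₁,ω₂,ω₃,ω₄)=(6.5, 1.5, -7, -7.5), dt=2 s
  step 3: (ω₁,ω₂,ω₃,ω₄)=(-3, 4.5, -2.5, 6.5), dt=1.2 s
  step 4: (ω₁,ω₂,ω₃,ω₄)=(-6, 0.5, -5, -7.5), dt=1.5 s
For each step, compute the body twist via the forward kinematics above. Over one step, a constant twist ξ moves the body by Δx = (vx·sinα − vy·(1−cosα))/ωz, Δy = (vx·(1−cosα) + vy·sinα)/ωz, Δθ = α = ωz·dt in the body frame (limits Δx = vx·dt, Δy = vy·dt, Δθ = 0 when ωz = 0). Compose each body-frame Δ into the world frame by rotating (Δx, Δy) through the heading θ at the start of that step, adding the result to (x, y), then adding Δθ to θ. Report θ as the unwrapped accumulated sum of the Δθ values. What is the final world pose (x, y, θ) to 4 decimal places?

(-0.3543, -0.3034, 0.7906)

step 1: ξ=(vx,vy,ωz)=(0.0562, -0.0938, 0.3281), dt=1.0 → body Δ=(0.0705, -0.0829, 0.3281) → world pose (0.0705, -0.0829, 0.3281)
step 2: ξ=(vx,vy,ωz)=(-0.0813, -0.0563, -0.1719), dt=2.0 → body Δ=(-0.1785, -0.0826, -0.3438) → world pose (-0.0718, -0.2187, -0.0156)
step 3: ξ=(vx,vy,ωz)=(0.0688, -0.0187, 0.5156), dt=1.2 → body Δ=(0.0841, 0.0036, 0.6188) → world pose (0.0123, -0.2164, 0.6031)
step 4: ξ=(vx,vy,ωz)=(-0.2250, 0.1125, 0.1250), dt=1.5 → body Δ=(-0.3513, 0.1362, 0.1875) → world pose (-0.3543, -0.3034, 0.7906)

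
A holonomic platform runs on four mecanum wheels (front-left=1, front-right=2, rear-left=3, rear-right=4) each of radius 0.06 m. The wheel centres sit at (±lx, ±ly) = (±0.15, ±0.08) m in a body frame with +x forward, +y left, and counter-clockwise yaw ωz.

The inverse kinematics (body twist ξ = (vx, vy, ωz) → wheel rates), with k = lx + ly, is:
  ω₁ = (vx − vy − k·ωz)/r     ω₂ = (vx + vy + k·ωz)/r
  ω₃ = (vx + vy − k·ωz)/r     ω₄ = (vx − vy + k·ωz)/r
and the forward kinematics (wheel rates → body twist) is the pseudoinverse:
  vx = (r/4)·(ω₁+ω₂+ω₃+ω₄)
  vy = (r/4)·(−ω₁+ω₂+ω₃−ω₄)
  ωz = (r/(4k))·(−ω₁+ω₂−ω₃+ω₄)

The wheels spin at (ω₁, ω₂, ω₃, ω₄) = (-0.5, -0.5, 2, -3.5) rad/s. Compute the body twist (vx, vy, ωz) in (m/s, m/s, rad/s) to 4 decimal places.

(-0.0375, 0.0825, -0.3587)

k = lx + ly = 0.15 + 0.08 = 0.2300
ω₁+ω₂+ω₃+ω₄ = -2.5000  →  vx = (0.06/4)·-2.5000 = -0.0375
−ω₁+ω₂+ω₃−ω₄ = 5.5000  →  vy = (0.06/4)·5.5000 = 0.0825
−ω₁+ω₂−ω₃+ω₄ = -5.5000  →  ωz = (0.06/0.9200)·-5.5000 = -0.3587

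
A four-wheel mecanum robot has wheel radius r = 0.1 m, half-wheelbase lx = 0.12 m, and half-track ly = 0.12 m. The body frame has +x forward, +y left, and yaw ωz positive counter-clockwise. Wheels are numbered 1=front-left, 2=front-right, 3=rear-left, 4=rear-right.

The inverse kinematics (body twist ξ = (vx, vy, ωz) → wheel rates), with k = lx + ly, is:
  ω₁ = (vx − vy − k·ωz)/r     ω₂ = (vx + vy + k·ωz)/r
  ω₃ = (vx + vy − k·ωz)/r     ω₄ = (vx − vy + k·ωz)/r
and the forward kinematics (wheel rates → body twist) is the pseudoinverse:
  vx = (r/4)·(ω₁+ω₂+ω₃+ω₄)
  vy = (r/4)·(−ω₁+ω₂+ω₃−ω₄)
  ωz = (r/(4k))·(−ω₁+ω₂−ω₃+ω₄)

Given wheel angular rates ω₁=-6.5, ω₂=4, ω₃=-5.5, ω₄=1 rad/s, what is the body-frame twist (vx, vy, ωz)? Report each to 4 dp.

k = lx + ly = 0.12 + 0.12 = 0.2400
ω₁+ω₂+ω₃+ω₄ = -7.0000  →  vx = (0.1/4)·-7.0000 = -0.1750
−ω₁+ω₂+ω₃−ω₄ = 4.0000  →  vy = (0.1/4)·4.0000 = 0.1000
−ω₁+ω₂−ω₃+ω₄ = 17.0000  →  ωz = (0.1/0.9600)·17.0000 = 1.7708

(-0.1750, 0.1000, 1.7708)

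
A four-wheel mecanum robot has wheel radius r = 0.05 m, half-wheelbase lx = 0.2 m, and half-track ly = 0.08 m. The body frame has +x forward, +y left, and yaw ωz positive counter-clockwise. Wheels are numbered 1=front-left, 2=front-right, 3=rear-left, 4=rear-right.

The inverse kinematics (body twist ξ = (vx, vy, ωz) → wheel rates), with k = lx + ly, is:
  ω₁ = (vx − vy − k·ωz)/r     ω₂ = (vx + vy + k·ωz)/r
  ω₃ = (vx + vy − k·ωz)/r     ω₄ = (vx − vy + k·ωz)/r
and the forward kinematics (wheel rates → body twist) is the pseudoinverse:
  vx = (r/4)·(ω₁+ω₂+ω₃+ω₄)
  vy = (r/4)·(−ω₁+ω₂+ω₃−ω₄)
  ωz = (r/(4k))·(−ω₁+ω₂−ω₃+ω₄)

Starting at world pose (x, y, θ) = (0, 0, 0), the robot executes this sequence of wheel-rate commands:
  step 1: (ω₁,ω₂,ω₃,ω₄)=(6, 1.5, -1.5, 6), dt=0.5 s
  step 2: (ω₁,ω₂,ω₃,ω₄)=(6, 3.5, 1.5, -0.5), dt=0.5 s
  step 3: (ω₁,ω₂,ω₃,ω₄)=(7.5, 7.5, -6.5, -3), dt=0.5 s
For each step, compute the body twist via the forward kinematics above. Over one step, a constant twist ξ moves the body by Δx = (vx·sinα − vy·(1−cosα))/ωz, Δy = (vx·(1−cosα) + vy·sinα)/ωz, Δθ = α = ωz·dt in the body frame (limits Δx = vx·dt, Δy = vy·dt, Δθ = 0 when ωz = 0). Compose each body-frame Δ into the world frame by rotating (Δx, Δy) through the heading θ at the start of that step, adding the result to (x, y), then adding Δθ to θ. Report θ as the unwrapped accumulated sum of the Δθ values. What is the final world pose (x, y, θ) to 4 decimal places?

step 1: ξ=(vx,vy,ωz)=(0.1500, -0.1500, 0.1339), dt=0.5 → body Δ=(0.0775, -0.0724, 0.0670) → world pose (0.0775, -0.0724, 0.0670)
step 2: ξ=(vx,vy,ωz)=(0.1313, -0.0063, -0.2009), dt=0.5 → body Δ=(0.0654, -0.0064, -0.1004) → world pose (0.1431, -0.0745, -0.0335)
step 3: ξ=(vx,vy,ωz)=(0.0687, -0.0437, 0.1563), dt=0.5 → body Δ=(0.0352, -0.0205, 0.0781) → world pose (0.1776, -0.0961, 0.0446)

(0.1776, -0.0961, 0.0446)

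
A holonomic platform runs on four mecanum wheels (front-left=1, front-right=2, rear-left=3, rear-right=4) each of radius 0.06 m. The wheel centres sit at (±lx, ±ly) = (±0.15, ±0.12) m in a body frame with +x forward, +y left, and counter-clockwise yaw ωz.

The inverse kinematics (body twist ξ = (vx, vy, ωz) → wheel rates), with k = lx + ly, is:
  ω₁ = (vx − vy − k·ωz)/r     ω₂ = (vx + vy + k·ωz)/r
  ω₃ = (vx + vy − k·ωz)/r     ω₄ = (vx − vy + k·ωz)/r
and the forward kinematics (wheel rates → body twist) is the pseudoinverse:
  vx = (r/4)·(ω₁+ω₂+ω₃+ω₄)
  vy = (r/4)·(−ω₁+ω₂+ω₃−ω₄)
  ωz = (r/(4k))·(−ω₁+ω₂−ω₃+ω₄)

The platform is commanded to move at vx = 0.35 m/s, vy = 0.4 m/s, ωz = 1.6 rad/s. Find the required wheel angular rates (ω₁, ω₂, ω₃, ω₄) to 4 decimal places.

k = lx + ly = 0.15 + 0.12 = 0.2700;  k·ωz = 0.2700·1.6 = 0.4320
ω₁ (FL) = (vx − vy − k·ωz)/r = -0.4820/0.06 = -8.0333
ω₂ (FR) = (vx + vy + k·ωz)/r = 1.1820/0.06 = 19.7000
ω₃ (RL) = (vx + vy − k·ωz)/r = 0.3180/0.06 = 5.3000
ω₄ (RR) = (vx − vy + k·ωz)/r = 0.3820/0.06 = 6.3667

(-8.0333, 19.7000, 5.3000, 6.3667)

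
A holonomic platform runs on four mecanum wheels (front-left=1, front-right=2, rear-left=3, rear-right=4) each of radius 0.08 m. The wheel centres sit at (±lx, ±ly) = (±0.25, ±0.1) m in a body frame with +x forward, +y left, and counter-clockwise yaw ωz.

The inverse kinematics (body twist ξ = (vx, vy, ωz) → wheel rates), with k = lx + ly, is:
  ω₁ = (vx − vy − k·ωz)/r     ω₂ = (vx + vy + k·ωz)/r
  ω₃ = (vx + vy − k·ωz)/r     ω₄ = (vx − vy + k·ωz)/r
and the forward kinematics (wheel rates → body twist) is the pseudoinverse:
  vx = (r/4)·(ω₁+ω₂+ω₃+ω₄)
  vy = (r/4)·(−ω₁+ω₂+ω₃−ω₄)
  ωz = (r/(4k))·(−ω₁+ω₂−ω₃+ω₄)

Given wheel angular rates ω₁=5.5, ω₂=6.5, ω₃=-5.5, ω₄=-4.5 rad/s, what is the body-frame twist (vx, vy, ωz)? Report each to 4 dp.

k = lx + ly = 0.25 + 0.1 = 0.3500
ω₁+ω₂+ω₃+ω₄ = 2.0000  →  vx = (0.08/4)·2.0000 = 0.0400
−ω₁+ω₂+ω₃−ω₄ = 0.0000  →  vy = (0.08/4)·0.0000 = 0.0000
−ω₁+ω₂−ω₃+ω₄ = 2.0000  →  ωz = (0.08/1.4000)·2.0000 = 0.1143

(0.0400, 0.0000, 0.1143)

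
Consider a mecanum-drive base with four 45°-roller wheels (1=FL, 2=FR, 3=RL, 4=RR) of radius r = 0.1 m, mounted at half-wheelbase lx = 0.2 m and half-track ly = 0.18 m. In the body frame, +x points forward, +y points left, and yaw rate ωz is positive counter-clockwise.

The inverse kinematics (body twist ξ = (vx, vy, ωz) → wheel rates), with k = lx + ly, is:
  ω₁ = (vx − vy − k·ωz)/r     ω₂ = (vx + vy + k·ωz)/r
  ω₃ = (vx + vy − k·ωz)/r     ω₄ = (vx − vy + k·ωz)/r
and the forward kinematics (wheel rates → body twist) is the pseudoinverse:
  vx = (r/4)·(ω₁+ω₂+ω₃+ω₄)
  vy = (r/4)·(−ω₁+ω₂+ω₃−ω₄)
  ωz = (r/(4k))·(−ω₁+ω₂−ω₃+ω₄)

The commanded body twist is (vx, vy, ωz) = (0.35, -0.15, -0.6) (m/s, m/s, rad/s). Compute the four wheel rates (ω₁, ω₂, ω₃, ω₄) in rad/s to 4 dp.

(7.2800, -0.2800, 4.2800, 2.7200)

k = lx + ly = 0.2 + 0.18 = 0.3800;  k·ωz = 0.3800·-0.6 = -0.2280
ω₁ (FL) = (vx − vy − k·ωz)/r = 0.7280/0.1 = 7.2800
ω₂ (FR) = (vx + vy + k·ωz)/r = -0.0280/0.1 = -0.2800
ω₃ (RL) = (vx + vy − k·ωz)/r = 0.4280/0.1 = 4.2800
ω₄ (RR) = (vx − vy + k·ωz)/r = 0.2720/0.1 = 2.7200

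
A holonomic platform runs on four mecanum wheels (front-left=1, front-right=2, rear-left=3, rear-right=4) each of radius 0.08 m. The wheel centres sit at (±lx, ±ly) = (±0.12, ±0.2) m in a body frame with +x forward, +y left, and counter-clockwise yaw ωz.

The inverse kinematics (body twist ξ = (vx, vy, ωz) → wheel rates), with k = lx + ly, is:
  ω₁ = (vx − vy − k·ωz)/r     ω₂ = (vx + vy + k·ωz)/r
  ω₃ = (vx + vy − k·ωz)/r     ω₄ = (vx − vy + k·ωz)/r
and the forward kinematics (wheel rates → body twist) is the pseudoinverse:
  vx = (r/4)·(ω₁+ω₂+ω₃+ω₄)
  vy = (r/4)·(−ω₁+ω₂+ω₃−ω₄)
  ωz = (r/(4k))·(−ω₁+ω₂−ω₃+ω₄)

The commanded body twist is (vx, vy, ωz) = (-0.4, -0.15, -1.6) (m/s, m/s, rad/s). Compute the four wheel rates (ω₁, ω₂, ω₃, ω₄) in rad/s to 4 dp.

(3.2750, -13.2750, -0.4750, -9.5250)

k = lx + ly = 0.12 + 0.2 = 0.3200;  k·ωz = 0.3200·-1.6 = -0.5120
ω₁ (FL) = (vx − vy − k·ωz)/r = 0.2620/0.08 = 3.2750
ω₂ (FR) = (vx + vy + k·ωz)/r = -1.0620/0.08 = -13.2750
ω₃ (RL) = (vx + vy − k·ωz)/r = -0.0380/0.08 = -0.4750
ω₄ (RR) = (vx − vy + k·ωz)/r = -0.7620/0.08 = -9.5250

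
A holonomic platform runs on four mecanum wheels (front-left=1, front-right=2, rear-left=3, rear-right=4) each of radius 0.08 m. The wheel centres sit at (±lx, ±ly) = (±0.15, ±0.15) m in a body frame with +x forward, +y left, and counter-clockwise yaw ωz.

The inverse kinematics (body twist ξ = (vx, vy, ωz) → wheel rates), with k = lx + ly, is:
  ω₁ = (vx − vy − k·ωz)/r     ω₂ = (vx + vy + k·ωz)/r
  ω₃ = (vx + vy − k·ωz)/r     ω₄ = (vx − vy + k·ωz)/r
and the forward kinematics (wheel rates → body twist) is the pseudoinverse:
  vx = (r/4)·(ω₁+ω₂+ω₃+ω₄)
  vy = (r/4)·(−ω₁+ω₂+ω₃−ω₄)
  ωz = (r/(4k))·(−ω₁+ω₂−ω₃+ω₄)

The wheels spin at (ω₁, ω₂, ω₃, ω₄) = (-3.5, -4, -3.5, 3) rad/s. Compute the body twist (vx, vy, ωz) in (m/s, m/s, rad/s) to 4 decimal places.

(-0.1600, -0.1400, 0.4000)

k = lx + ly = 0.15 + 0.15 = 0.3000
ω₁+ω₂+ω₃+ω₄ = -8.0000  →  vx = (0.08/4)·-8.0000 = -0.1600
−ω₁+ω₂+ω₃−ω₄ = -7.0000  →  vy = (0.08/4)·-7.0000 = -0.1400
−ω₁+ω₂−ω₃+ω₄ = 6.0000  →  ωz = (0.08/1.2000)·6.0000 = 0.4000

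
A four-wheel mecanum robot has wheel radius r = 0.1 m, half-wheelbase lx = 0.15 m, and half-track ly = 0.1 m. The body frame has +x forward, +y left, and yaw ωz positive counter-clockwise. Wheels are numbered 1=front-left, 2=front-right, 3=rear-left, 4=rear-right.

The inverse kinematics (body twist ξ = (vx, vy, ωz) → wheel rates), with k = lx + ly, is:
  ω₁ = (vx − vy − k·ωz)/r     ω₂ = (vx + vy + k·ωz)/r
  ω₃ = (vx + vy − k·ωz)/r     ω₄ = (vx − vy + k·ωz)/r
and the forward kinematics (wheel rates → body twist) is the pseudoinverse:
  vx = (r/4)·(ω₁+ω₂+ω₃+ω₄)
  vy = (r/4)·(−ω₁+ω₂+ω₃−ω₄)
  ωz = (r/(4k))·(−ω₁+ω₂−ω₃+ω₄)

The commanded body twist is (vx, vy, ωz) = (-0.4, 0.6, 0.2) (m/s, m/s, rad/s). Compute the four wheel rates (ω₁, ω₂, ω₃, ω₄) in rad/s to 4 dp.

(-10.5000, 2.5000, 1.5000, -9.5000)

k = lx + ly = 0.15 + 0.1 = 0.2500;  k·ωz = 0.2500·0.2 = 0.0500
ω₁ (FL) = (vx − vy − k·ωz)/r = -1.0500/0.1 = -10.5000
ω₂ (FR) = (vx + vy + k·ωz)/r = 0.2500/0.1 = 2.5000
ω₃ (RL) = (vx + vy − k·ωz)/r = 0.1500/0.1 = 1.5000
ω₄ (RR) = (vx − vy + k·ωz)/r = -0.9500/0.1 = -9.5000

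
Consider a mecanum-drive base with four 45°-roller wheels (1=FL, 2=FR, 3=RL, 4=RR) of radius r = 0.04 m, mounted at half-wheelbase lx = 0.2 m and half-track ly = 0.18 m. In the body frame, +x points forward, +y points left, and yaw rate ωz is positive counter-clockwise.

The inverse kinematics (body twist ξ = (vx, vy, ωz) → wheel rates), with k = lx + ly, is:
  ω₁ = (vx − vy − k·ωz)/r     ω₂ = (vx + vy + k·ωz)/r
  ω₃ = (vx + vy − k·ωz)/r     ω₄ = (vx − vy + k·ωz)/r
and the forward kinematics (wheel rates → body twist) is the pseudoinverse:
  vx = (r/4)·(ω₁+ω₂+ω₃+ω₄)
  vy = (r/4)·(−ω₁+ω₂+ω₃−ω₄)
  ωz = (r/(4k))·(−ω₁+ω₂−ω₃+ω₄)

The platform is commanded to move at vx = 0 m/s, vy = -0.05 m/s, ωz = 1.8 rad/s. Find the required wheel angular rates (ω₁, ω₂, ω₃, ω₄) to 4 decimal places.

(-15.8500, 15.8500, -18.3500, 18.3500)

k = lx + ly = 0.2 + 0.18 = 0.3800;  k·ωz = 0.3800·1.8 = 0.6840
ω₁ (FL) = (vx − vy − k·ωz)/r = -0.6340/0.04 = -15.8500
ω₂ (FR) = (vx + vy + k·ωz)/r = 0.6340/0.04 = 15.8500
ω₃ (RL) = (vx + vy − k·ωz)/r = -0.7340/0.04 = -18.3500
ω₄ (RR) = (vx − vy + k·ωz)/r = 0.7340/0.04 = 18.3500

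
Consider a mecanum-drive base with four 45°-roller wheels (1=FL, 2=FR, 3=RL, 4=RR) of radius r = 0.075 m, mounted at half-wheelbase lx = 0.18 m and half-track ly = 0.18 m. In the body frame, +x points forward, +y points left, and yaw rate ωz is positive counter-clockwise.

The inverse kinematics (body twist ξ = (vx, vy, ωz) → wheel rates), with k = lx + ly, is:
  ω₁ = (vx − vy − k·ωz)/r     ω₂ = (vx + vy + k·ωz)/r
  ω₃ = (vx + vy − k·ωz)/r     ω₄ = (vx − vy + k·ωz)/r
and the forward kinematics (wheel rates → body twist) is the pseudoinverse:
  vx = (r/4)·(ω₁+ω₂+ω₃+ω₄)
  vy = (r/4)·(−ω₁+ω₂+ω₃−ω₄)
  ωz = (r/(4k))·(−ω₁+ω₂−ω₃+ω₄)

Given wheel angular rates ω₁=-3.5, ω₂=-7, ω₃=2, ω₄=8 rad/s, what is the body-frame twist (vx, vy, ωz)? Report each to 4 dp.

(-0.0094, -0.1781, 0.1302)

k = lx + ly = 0.18 + 0.18 = 0.3600
ω₁+ω₂+ω₃+ω₄ = -0.5000  →  vx = (0.075/4)·-0.5000 = -0.0094
−ω₁+ω₂+ω₃−ω₄ = -9.5000  →  vy = (0.075/4)·-9.5000 = -0.1781
−ω₁+ω₂−ω₃+ω₄ = 2.5000  →  ωz = (0.075/1.4400)·2.5000 = 0.1302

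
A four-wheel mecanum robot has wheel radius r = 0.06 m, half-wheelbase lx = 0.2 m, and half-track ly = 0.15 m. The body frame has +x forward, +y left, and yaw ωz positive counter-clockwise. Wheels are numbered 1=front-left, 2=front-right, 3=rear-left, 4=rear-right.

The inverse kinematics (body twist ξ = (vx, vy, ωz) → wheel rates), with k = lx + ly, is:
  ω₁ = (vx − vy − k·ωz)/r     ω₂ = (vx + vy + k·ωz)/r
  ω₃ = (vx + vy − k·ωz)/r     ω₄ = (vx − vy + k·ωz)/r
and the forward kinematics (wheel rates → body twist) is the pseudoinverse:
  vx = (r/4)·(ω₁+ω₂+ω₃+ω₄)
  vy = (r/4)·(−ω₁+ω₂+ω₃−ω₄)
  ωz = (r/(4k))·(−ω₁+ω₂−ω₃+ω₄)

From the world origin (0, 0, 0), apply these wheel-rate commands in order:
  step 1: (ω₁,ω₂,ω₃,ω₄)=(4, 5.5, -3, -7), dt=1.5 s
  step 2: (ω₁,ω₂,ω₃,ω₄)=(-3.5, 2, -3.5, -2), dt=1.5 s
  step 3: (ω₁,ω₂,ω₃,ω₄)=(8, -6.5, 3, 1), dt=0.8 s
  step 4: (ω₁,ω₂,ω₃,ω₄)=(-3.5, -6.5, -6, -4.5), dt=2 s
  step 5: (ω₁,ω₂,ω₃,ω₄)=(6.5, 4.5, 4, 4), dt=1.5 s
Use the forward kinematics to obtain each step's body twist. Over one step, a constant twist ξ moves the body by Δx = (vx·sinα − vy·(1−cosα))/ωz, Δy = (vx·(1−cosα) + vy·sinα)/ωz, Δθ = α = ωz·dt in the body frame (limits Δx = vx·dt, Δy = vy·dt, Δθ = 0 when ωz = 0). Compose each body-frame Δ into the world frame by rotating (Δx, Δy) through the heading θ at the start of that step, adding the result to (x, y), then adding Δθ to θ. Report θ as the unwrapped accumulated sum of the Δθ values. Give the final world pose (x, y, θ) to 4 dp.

step 1: ξ=(vx,vy,ωz)=(-0.0075, 0.0825, -0.1071), dt=1.5 → body Δ=(-0.0013, 0.1241, -0.1607) → world pose (-0.0013, 0.1241, -0.1607)
step 2: ξ=(vx,vy,ωz)=(-0.1050, 0.0600, 0.3000), dt=1.5 → body Δ=(-0.1721, 0.0521, 0.4500) → world pose (-0.1629, 0.2031, 0.2893)
step 3: ξ=(vx,vy,ωz)=(0.0825, -0.1875, -0.7071), dt=0.8 → body Δ=(0.0212, -0.1603, -0.5657) → world pose (-0.0968, 0.0556, -0.2764)
step 4: ξ=(vx,vy,ωz)=(-0.3075, -0.0675, -0.0643), dt=2.0 → body Δ=(-0.6220, -0.0951, -0.1286) → world pose (-0.7211, 0.1338, -0.4050)
step 5: ξ=(vx,vy,ωz)=(0.2850, -0.0300, -0.0857), dt=1.5 → body Δ=(0.4234, -0.0723, -0.1286) → world pose (-0.3604, -0.0995, -0.5336)

(-0.3604, -0.0995, -0.5336)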